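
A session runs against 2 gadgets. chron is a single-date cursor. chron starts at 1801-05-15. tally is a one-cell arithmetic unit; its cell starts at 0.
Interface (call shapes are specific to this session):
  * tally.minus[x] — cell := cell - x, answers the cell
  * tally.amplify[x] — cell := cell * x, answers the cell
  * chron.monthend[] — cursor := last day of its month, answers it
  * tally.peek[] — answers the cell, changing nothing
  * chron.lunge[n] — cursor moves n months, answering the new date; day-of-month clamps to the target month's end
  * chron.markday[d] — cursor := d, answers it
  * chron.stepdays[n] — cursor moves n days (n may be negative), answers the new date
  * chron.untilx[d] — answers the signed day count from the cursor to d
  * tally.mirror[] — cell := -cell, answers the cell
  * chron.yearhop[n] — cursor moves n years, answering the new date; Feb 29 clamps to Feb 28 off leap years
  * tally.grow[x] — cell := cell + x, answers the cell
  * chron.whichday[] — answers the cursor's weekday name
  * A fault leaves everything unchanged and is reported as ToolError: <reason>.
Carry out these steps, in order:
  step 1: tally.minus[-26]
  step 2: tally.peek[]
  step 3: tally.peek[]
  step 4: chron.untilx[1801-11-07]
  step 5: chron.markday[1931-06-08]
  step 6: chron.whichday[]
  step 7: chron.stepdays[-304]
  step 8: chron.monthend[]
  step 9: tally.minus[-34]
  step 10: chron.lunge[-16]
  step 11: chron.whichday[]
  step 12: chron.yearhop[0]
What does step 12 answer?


Next I call tally.minus with x: -26, yielding 26.
Next I call tally.peek(), — result: 26.
I run tally.peek(), — result: 26.
Calling chron.untilx with d: 1801-11-07, yielding 176.
Next I call chron.markday with d: 1931-06-08, and get 1931-06-08.
Calling chron.whichday(), giving Monday.
I use chron.stepdays with n: -304, which returns 1930-08-08.
Calling chron.monthend, — result: 1930-08-31.
Next I call tally.minus with x: -34, giving 60.
I call chron.lunge with n: -16, which returns 1929-04-30.
I run chron.whichday(), — result: Tuesday.
Then chron.yearhop with n: 0, yielding 1929-04-30.

Answer: 1929-04-30


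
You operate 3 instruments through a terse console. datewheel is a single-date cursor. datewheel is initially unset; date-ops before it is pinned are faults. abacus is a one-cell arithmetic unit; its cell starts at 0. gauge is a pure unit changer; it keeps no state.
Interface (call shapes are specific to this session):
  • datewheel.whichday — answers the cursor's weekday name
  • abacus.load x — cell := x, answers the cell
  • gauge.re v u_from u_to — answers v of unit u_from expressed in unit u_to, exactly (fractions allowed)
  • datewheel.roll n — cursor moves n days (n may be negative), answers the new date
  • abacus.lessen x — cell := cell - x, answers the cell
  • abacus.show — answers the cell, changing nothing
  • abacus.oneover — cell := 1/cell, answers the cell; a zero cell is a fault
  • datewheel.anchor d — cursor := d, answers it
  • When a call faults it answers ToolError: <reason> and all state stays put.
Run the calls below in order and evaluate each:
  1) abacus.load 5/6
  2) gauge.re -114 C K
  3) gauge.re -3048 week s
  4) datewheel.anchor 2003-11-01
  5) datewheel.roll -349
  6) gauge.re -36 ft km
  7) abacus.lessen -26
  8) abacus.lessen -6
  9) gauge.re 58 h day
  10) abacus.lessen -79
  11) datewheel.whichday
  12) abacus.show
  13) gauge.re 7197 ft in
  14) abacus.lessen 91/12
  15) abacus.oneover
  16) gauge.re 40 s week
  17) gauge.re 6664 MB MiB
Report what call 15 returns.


Answer: 4/417

Derivation:
-- 1. abacus.load(x→5/6) -> 5/6
-- 2. gauge.re(v→-114, u_from→C, u_to→K) -> 3183/20
-- 3. gauge.re(v→-3048, u_from→week, u_to→s) -> -1843430400
-- 4. datewheel.anchor(d→2003-11-01) -> 2003-11-01
-- 5. datewheel.roll(n→-349) -> 2002-11-17
-- 6. gauge.re(v→-36, u_from→ft, u_to→km) -> -3429/312500
-- 7. abacus.lessen(x→-26) -> 161/6
-- 8. abacus.lessen(x→-6) -> 197/6
-- 9. gauge.re(v→58, u_from→h, u_to→day) -> 29/12
-- 10. abacus.lessen(x→-79) -> 671/6
-- 11. datewheel.whichday() -> Sunday
-- 12. abacus.show() -> 671/6
-- 13. gauge.re(v→7197, u_from→ft, u_to→in) -> 86364
-- 14. abacus.lessen(x→91/12) -> 417/4
-- 15. abacus.oneover() -> 4/417
-- 16. gauge.re(v→40, u_from→s, u_to→week) -> 1/15120
-- 17. gauge.re(v→6664, u_from→MB, u_to→MiB) -> 13015625/2048


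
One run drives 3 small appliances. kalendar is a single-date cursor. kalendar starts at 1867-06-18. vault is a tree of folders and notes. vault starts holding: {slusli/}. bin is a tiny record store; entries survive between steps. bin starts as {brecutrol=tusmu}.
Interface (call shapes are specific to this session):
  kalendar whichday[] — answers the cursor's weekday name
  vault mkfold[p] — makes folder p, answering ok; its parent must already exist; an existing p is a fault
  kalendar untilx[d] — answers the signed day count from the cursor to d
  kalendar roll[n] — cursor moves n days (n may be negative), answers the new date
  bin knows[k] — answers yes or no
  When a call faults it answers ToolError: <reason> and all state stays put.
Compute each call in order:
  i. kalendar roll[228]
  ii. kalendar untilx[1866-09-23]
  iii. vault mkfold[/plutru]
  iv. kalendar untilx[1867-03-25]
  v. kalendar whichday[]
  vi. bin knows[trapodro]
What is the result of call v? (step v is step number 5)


Next I call kalendar roll with n=228: 1868-02-01.
Now I run kalendar untilx with d=1866-09-23, which returns -496.
I use vault mkfold with p=/plutru, — result: ok.
I call kalendar untilx with d=1867-03-25, and see -313.
Calling kalendar whichday, → Saturday.
I use bin knows with k=trapodro, giving no.

Answer: Saturday


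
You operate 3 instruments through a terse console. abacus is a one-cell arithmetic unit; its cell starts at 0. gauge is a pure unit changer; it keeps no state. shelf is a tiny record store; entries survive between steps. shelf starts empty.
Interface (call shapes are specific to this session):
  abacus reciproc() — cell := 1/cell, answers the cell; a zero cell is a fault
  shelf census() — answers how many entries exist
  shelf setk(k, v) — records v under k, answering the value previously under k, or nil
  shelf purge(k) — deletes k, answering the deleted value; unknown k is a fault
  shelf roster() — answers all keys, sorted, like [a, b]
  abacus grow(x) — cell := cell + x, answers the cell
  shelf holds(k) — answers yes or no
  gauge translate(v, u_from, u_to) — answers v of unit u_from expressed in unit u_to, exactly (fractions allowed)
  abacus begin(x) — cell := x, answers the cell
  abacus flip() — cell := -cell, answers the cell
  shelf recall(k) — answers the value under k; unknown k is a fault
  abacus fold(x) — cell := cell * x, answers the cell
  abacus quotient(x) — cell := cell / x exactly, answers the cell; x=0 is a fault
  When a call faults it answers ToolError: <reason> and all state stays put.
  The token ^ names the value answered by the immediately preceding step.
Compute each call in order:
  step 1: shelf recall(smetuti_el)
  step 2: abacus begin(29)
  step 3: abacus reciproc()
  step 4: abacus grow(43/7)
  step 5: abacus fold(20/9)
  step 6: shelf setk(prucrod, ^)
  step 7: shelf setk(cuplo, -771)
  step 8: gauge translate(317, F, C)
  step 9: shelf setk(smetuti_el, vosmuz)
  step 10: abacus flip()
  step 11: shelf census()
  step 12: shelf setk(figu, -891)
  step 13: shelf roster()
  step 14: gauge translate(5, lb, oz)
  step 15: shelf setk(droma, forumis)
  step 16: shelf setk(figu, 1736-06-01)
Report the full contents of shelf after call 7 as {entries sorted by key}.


Next I call shelf recall with k='smetuti_el', and see ToolError: no such key smetuti_el.
I try abacus begin with x='29', — result: 29.
Then abacus reciproc, yielding 1/29.
Next I call abacus grow with x='43/7', and observe 1254/203.
Invoking abacus fold with x='20/9', yielding 8360/609.
Calling shelf setk with k='prucrod', v='^', → nil.
Invoking shelf setk with k='cuplo', v='-771': nil.
Calling gauge translate with v='317', u_from='F', u_to='C', — result: 475/3.
Calling shelf setk with k='smetuti_el', v='vosmuz', and observe nil.
Invoking abacus flip, yielding -8360/609.
Then shelf census, giving 3.
Next I call shelf setk with k='figu', v='-891', → nil.
Then shelf roster(), and get [cuplo, figu, prucrod, smetuti_el].
I invoke gauge translate with v='5', u_from='lb', u_to='oz', yielding 80.
I try shelf setk with k='droma', v='forumis', → nil.
Invoking shelf setk with k='figu', v='1736-06-01', and observe -891.

Answer: {cuplo=-771, prucrod=8360/609}


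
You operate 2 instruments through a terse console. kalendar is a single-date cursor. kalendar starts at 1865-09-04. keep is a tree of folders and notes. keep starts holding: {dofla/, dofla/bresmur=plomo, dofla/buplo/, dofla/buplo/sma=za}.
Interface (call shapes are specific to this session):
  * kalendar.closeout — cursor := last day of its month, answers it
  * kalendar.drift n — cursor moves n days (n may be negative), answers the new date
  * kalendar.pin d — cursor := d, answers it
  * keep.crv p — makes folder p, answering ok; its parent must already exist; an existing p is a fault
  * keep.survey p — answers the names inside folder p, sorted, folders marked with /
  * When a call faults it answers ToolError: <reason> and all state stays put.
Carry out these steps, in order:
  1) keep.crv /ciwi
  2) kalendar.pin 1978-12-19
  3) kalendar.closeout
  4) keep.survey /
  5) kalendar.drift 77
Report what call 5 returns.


CALL keep.crv[p: /ciwi]
RET  ok
CALL kalendar.pin[d: 1978-12-19]
RET  1978-12-19
CALL kalendar.closeout[]
RET  1978-12-31
CALL keep.survey[p: /]
RET  [ciwi/, dofla/]
CALL kalendar.drift[n: 77]
RET  1979-03-18

Answer: 1979-03-18


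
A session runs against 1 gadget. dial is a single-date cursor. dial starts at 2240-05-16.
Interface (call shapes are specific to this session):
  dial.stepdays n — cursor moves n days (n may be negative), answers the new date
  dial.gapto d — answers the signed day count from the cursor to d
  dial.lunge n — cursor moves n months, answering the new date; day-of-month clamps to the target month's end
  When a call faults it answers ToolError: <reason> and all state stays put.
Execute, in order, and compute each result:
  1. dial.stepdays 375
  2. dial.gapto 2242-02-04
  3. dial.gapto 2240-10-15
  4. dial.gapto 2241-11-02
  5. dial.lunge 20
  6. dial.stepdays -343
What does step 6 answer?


→ dial.stepdays(n: 375)
← 2241-05-26
→ dial.gapto(d: 2242-02-04)
← 254
→ dial.gapto(d: 2240-10-15)
← -223
→ dial.gapto(d: 2241-11-02)
← 160
→ dial.lunge(n: 20)
← 2243-01-26
→ dial.stepdays(n: -343)
← 2242-02-17

Answer: 2242-02-17


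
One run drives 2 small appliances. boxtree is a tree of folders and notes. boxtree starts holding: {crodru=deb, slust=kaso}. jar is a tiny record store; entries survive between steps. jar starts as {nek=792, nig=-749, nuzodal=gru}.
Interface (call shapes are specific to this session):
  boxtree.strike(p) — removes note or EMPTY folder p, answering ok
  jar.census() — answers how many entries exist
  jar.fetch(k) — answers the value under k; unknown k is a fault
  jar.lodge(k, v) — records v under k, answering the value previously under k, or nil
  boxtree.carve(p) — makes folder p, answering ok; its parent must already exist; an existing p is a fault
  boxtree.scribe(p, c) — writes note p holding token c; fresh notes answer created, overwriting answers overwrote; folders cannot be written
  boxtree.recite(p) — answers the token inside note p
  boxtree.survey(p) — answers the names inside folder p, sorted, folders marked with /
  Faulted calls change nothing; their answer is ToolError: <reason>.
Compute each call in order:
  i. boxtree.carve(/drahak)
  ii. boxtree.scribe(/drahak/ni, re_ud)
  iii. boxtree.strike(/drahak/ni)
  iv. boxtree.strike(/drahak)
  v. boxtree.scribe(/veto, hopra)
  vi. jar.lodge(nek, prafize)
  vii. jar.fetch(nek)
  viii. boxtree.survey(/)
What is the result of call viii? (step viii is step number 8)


[in] boxtree.carve p='/drahak'
= ok
[in] boxtree.scribe p='/drahak/ni' c='re_ud'
= created
[in] boxtree.strike p='/drahak/ni'
= ok
[in] boxtree.strike p='/drahak'
= ok
[in] boxtree.scribe p='/veto' c='hopra'
= created
[in] jar.lodge k='nek' v='prafize'
= 792
[in] jar.fetch k='nek'
= prafize
[in] boxtree.survey p='/'
= [crodru, slust, veto]

Answer: [crodru, slust, veto]


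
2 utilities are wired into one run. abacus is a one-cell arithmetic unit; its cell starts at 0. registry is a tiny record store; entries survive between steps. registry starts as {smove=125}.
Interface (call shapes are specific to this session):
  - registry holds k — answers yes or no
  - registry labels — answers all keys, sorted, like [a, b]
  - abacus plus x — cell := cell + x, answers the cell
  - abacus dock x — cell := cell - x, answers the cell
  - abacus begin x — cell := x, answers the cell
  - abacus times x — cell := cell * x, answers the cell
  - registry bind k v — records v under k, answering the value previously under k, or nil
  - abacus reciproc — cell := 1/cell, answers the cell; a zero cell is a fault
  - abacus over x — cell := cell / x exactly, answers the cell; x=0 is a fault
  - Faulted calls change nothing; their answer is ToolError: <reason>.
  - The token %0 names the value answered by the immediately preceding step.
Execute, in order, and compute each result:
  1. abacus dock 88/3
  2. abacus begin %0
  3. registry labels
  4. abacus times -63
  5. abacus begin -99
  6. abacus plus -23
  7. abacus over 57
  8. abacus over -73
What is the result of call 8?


Answer: 122/4161

Derivation:
Using abacus dock using x=88/3, and get -88/3.
Now I run abacus begin using x=%0, → -88/3.
Calling registry labels(), and see [smove].
Then abacus times using x=-63, and see 1848.
I invoke abacus begin using x=-99, yielding -99.
Using abacus plus using x=-23, yielding -122.
I call abacus over using x=57: -122/57.
I call abacus over using x=-73, yielding 122/4161.


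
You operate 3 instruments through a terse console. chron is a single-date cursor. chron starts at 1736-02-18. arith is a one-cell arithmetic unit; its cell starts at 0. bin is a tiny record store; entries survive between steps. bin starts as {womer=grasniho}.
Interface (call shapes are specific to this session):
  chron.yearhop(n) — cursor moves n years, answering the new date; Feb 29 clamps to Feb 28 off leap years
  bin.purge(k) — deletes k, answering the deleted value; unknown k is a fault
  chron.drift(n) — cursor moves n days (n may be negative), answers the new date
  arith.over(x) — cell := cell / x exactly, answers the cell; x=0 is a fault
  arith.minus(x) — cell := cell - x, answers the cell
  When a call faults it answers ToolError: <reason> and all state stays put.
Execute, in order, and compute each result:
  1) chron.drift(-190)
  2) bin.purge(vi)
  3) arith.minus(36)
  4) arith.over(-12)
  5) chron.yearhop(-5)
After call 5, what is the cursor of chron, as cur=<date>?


Step: drift[n='-190']
Result: 1735-08-12
Step: purge[k='vi']
Result: ToolError: no such key vi
Step: minus[x='36']
Result: -36
Step: over[x='-12']
Result: 3
Step: yearhop[n='-5']
Result: 1730-08-12

Answer: cur=1730-08-12


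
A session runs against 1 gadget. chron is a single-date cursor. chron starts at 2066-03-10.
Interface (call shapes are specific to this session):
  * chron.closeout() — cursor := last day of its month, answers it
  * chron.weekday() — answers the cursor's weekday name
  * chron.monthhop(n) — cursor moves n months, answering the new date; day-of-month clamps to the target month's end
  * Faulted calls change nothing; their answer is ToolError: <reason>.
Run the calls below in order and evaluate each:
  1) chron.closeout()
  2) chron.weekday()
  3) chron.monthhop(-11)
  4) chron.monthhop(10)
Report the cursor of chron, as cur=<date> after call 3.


Answer: cur=2065-04-30

Derivation:
% 1. chron.closeout() == 2066-03-31
% 2. chron.weekday() == Wednesday
% 3. chron.monthhop(n=-11) == 2065-04-30
% 4. chron.monthhop(n=10) == 2066-02-28


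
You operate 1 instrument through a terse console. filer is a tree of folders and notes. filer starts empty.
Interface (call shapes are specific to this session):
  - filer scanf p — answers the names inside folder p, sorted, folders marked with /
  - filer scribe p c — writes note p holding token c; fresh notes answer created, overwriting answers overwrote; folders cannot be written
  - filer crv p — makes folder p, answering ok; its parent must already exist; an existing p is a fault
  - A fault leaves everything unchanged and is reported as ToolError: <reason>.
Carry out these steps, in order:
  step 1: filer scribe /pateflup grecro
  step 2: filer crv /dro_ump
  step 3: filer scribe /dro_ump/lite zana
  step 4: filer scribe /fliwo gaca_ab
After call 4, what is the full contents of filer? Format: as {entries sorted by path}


> filer scribe p: /pateflup c: grecro
[out] created
> filer crv p: /dro_ump
[out] ok
> filer scribe p: /dro_ump/lite c: zana
[out] created
> filer scribe p: /fliwo c: gaca_ab
[out] created

Answer: {dro_ump/, dro_ump/lite=zana, fliwo=gaca_ab, pateflup=grecro}


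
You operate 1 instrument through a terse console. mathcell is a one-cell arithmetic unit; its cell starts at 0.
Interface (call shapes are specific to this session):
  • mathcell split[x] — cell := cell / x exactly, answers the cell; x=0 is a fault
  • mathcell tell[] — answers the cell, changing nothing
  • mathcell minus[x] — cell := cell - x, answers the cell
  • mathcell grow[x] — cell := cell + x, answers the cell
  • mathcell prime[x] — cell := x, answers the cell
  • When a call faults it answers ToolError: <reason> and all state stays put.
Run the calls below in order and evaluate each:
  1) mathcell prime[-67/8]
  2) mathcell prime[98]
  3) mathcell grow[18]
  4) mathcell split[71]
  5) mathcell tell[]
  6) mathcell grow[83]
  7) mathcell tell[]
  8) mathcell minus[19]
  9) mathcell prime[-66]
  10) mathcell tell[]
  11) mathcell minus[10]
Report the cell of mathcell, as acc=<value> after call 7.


// 1. mathcell prime(x→-67/8) ~> -67/8
// 2. mathcell prime(x→98) ~> 98
// 3. mathcell grow(x→18) ~> 116
// 4. mathcell split(x→71) ~> 116/71
// 5. mathcell tell() ~> 116/71
// 6. mathcell grow(x→83) ~> 6009/71
// 7. mathcell tell() ~> 6009/71
// 8. mathcell minus(x→19) ~> 4660/71
// 9. mathcell prime(x→-66) ~> -66
// 10. mathcell tell() ~> -66
// 11. mathcell minus(x→10) ~> -76

Answer: acc=6009/71


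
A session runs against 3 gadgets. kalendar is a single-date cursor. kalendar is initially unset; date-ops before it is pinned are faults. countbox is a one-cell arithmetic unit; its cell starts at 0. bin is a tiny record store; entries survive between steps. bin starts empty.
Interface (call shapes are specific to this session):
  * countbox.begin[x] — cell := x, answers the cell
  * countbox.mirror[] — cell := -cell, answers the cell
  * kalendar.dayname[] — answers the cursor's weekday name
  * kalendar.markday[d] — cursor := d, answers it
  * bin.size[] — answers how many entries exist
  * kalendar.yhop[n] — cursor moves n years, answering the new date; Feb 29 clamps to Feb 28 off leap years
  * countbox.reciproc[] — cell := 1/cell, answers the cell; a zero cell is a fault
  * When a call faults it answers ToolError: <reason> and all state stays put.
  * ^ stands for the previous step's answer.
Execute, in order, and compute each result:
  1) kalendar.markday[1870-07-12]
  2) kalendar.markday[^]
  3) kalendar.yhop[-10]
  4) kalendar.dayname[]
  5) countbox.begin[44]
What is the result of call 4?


Do: markday[d='1870-07-12']
See: 1870-07-12
Do: markday[d='^']
See: 1870-07-12
Do: yhop[n='-10']
See: 1860-07-12
Do: dayname[]
See: Thursday
Do: begin[x='44']
See: 44

Answer: Thursday


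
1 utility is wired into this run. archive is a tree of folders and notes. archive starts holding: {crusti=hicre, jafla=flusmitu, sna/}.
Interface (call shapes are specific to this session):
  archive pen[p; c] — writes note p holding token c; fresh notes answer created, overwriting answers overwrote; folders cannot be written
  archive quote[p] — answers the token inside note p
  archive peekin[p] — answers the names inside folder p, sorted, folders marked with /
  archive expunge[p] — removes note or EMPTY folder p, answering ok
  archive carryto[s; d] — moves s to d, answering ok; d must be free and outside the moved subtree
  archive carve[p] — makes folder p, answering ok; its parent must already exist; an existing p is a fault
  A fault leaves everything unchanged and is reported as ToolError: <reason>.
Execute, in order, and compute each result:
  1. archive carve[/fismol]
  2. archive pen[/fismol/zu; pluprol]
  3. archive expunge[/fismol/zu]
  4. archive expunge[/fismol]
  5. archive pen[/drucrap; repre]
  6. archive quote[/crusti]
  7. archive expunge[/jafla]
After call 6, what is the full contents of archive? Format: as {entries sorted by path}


CALL archive carve[p→/fismol]
RET  ok
CALL archive pen[p→/fismol/zu; c→pluprol]
RET  created
CALL archive expunge[p→/fismol/zu]
RET  ok
CALL archive expunge[p→/fismol]
RET  ok
CALL archive pen[p→/drucrap; c→repre]
RET  created
CALL archive quote[p→/crusti]
RET  hicre
CALL archive expunge[p→/jafla]
RET  ok

Answer: {crusti=hicre, drucrap=repre, jafla=flusmitu, sna/}


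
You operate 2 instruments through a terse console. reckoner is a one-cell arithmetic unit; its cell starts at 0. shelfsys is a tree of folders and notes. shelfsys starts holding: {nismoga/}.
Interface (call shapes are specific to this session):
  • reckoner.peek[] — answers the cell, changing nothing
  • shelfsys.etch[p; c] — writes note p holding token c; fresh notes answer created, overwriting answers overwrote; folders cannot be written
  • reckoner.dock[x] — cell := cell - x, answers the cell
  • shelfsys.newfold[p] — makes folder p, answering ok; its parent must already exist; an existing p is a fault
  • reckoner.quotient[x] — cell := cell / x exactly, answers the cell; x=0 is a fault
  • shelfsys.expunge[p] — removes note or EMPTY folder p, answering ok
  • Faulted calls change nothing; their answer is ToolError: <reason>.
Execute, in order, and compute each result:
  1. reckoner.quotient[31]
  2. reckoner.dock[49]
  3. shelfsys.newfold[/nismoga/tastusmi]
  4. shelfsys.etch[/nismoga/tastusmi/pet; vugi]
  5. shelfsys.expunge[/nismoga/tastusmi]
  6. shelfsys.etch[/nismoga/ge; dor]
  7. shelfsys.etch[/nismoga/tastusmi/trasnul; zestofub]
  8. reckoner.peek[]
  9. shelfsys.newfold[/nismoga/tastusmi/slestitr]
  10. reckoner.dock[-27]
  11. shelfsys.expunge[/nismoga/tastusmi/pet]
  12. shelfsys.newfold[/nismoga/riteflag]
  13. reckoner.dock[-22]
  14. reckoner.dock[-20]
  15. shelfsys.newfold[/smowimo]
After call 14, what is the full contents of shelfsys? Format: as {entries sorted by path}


→ reckoner.quotient(31)
← 0
→ reckoner.dock(49)
← -49
→ shelfsys.newfold(/nismoga/tastusmi)
← ok
→ shelfsys.etch(/nismoga/tastusmi/pet, vugi)
← created
→ shelfsys.expunge(/nismoga/tastusmi)
← ToolError: not empty
→ shelfsys.etch(/nismoga/ge, dor)
← created
→ shelfsys.etch(/nismoga/tastusmi/trasnul, zestofub)
← created
→ reckoner.peek()
← -49
→ shelfsys.newfold(/nismoga/tastusmi/slestitr)
← ok
→ reckoner.dock(-27)
← -22
→ shelfsys.expunge(/nismoga/tastusmi/pet)
← ok
→ shelfsys.newfold(/nismoga/riteflag)
← ok
→ reckoner.dock(-22)
← 0
→ reckoner.dock(-20)
← 20
→ shelfsys.newfold(/smowimo)
← ok

Answer: {nismoga/, nismoga/ge=dor, nismoga/riteflag/, nismoga/tastusmi/, nismoga/tastusmi/slestitr/, nismoga/tastusmi/trasnul=zestofub}


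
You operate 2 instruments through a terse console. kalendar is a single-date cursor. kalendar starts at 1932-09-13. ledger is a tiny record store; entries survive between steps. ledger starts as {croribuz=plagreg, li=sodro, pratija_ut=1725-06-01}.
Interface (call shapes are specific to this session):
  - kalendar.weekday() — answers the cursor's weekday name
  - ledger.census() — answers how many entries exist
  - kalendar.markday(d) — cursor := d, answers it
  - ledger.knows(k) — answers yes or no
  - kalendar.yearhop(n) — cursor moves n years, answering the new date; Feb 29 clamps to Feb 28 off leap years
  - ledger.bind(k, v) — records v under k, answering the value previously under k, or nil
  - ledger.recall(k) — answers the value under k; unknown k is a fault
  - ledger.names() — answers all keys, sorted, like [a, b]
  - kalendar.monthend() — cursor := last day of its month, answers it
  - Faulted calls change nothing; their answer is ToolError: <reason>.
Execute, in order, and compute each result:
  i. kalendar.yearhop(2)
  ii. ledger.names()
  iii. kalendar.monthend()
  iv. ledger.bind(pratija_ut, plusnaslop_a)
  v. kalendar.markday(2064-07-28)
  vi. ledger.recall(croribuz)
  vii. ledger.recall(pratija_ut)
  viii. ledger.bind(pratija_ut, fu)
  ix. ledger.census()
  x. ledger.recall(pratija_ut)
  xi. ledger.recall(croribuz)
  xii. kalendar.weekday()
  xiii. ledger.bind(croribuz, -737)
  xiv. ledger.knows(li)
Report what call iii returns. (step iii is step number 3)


Next I call kalendar.yearhop(2), → 1934-09-13.
Now I run ledger.names(), giving [croribuz, li, pratija_ut].
Calling kalendar.monthend, → 1934-09-30.
Next I call ledger.bind(pratija_ut, plusnaslop_a), yielding 1725-06-01.
I call kalendar.markday(2064-07-28), — result: 2064-07-28.
I invoke ledger.recall(croribuz), and get plagreg.
Next I call ledger.recall(pratija_ut): plusnaslop_a.
I try ledger.bind(pratija_ut, fu), — result: plusnaslop_a.
I use ledger.census(), and see 3.
I call ledger.recall(pratija_ut): fu.
I invoke ledger.recall(croribuz), and get plagreg.
Now I run kalendar.weekday, giving Monday.
Next I call ledger.bind(croribuz, -737), — result: plagreg.
Invoking ledger.knows(li), → yes.

Answer: 1934-09-30


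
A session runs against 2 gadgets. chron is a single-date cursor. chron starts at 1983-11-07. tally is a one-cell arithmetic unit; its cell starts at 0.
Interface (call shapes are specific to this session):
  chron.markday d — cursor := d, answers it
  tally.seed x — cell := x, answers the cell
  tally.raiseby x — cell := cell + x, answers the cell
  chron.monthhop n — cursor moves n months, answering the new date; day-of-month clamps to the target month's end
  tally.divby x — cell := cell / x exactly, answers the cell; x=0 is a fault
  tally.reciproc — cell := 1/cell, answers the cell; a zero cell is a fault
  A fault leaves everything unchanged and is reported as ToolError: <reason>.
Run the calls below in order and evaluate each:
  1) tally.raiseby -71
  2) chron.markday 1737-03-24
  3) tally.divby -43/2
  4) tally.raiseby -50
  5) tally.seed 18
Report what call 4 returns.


I call tally.raiseby on x='-71', and get -71.
I use chron.markday on d='1737-03-24': 1737-03-24.
Next I call tally.divby on x='-43/2', and get 142/43.
Then tally.raiseby on x='-50', yielding -2008/43.
Calling tally.seed on x='18', — result: 18.

Answer: -2008/43


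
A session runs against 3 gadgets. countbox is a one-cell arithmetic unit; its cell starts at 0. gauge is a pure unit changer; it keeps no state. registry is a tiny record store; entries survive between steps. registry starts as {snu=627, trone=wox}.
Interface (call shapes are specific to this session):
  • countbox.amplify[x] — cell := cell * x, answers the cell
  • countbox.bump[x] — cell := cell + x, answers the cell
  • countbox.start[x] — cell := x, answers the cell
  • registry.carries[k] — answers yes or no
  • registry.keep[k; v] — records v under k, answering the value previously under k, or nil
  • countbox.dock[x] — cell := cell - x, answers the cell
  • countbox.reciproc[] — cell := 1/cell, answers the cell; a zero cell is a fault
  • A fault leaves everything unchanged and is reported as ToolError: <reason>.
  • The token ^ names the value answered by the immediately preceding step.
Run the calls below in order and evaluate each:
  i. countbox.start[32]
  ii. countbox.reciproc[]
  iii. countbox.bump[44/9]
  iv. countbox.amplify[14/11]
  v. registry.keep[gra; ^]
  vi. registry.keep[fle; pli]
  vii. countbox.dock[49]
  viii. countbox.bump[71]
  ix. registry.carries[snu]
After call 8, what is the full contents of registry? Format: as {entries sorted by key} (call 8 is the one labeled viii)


→ countbox.start(x: 32)
← 32
→ countbox.reciproc()
← 1/32
→ countbox.bump(x: 44/9)
← 1417/288
→ countbox.amplify(x: 14/11)
← 9919/1584
→ registry.keep(k: gra, v: ^)
← nil
→ registry.keep(k: fle, v: pli)
← nil
→ countbox.dock(x: 49)
← -67697/1584
→ countbox.bump(x: 71)
← 44767/1584
→ registry.carries(k: snu)
← yes

Answer: {fle=pli, gra=9919/1584, snu=627, trone=wox}


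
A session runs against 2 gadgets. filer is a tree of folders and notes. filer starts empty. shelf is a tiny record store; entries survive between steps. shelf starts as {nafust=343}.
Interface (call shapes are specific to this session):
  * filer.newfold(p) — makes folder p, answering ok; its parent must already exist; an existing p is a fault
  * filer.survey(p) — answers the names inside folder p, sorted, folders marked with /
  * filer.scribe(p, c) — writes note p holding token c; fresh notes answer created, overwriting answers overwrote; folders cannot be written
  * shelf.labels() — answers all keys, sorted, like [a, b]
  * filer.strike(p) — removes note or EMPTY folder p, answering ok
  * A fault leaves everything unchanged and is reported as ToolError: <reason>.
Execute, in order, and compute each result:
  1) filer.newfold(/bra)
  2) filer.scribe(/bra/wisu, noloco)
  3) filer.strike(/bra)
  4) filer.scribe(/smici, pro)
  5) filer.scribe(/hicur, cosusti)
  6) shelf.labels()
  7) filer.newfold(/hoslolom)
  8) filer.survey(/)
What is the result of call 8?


I invoke newfold on p: /bra, giving ok.
I call scribe on p: /bra/wisu, c: noloco, → created.
I invoke strike on p: /bra, yielding ToolError: not empty.
Invoking scribe on p: /smici, c: pro, giving created.
Now I run scribe on p: /hicur, c: cosusti, yielding created.
Using labels(), and observe [nafust].
I call newfold on p: /hoslolom, yielding ok.
Using survey on p: /, which returns [bra/, hicur, hoslolom/, smici].

Answer: [bra/, hicur, hoslolom/, smici]


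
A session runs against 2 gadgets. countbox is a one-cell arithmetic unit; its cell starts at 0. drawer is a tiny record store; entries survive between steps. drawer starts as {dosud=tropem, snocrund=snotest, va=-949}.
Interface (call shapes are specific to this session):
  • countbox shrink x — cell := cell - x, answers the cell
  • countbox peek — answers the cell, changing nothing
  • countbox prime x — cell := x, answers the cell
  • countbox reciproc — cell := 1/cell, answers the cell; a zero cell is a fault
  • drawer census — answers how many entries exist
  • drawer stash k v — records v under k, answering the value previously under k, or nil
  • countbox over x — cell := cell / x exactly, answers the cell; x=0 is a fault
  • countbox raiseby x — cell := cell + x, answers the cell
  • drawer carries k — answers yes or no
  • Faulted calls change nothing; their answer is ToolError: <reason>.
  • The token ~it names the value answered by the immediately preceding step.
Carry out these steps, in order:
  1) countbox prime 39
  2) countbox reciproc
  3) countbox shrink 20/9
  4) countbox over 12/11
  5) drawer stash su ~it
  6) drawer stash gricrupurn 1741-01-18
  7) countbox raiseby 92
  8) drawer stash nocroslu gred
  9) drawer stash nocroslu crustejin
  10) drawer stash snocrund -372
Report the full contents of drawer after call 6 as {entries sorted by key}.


>>> countbox prime x='39'
  39
>>> countbox reciproc
  1/39
>>> countbox shrink x='20/9'
  -257/117
>>> countbox over x='12/11'
  -2827/1404
>>> drawer stash k='su' v='~it'
  nil
>>> drawer stash k='gricrupurn' v='1741-01-18'
  nil
>>> countbox raiseby x='92'
  126341/1404
>>> drawer stash k='nocroslu' v='gred'
  nil
>>> drawer stash k='nocroslu' v='crustejin'
  gred
>>> drawer stash k='snocrund' v='-372'
  snotest

Answer: {dosud=tropem, gricrupurn=1741-01-18, snocrund=snotest, su=-2827/1404, va=-949}


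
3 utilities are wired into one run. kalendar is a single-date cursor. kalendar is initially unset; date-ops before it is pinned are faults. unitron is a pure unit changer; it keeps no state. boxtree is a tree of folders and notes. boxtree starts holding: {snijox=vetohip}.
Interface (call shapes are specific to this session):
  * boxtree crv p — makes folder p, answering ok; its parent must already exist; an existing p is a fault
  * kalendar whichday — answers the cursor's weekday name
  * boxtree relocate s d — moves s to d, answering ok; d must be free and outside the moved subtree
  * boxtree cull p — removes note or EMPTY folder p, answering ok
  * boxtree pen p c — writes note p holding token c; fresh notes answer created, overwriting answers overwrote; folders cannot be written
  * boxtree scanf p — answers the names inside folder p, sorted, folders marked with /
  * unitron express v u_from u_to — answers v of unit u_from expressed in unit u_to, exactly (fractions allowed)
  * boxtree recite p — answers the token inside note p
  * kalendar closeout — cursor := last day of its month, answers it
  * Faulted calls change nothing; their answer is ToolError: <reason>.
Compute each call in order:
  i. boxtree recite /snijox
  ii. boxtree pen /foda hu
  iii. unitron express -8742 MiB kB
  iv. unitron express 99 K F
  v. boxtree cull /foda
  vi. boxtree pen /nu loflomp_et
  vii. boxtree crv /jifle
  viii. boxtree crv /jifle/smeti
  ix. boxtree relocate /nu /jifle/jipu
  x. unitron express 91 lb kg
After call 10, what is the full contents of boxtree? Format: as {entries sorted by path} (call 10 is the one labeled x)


CALL boxtree recite[p: /snijox]
RET  vetohip
CALL boxtree pen[p: /foda; c: hu]
RET  created
CALL unitron express[v: -8742; u_from: MiB; u_to: kB]
RET  -1145831424/125
CALL unitron express[v: 99; u_from: K; u_to: F]
RET  -28147/100
CALL boxtree cull[p: /foda]
RET  ok
CALL boxtree pen[p: /nu; c: loflomp_et]
RET  created
CALL boxtree crv[p: /jifle]
RET  ok
CALL boxtree crv[p: /jifle/smeti]
RET  ok
CALL boxtree relocate[s: /nu; d: /jifle/jipu]
RET  ok
CALL unitron express[v: 91; u_from: lb; u_to: kg]
RET  4127690567/100000000

Answer: {jifle/, jifle/jipu=loflomp_et, jifle/smeti/, snijox=vetohip}


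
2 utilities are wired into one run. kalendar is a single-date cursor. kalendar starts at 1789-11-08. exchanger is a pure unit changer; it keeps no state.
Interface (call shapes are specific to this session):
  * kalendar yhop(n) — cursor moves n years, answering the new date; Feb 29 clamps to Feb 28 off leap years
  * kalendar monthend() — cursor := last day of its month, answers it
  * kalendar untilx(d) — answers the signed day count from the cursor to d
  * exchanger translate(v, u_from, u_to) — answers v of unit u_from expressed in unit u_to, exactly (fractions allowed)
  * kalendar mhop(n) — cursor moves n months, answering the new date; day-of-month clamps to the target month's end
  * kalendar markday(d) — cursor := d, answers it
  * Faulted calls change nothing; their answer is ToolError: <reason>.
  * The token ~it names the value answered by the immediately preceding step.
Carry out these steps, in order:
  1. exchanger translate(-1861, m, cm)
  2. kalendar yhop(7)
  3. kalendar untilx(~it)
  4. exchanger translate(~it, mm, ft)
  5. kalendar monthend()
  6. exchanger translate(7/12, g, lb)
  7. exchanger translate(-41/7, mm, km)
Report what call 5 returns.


Answer: 1796-11-30

Derivation:
Now I run exchanger translate passing v=-1861, u_from=m, u_to=cm, giving -186100.
Then kalendar yhop passing n=7, and see 1796-11-08.
I call kalendar untilx passing d=~it, yielding 0.
Now I run exchanger translate passing v=~it, u_from=mm, u_to=ft, yielding 0.
I invoke kalendar monthend(), yielding 1796-11-30.
Now I run exchanger translate passing v=7/12, u_from=g, u_to=lb, yielding 25000/19439673.
Next I call exchanger translate passing v=-41/7, u_from=mm, u_to=km, and observe -41/7000000.


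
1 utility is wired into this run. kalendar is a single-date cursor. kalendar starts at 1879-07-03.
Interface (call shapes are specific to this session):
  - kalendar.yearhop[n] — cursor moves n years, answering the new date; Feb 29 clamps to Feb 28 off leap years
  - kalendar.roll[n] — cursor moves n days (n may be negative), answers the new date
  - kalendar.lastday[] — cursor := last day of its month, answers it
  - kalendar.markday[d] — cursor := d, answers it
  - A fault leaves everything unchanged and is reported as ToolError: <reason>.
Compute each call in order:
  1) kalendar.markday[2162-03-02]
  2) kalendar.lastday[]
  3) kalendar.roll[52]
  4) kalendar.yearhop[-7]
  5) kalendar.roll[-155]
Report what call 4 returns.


Answer: 2155-05-22

Derivation:
$ kalendar.markday d: 2162-03-02
= 2162-03-02
$ kalendar.lastday
= 2162-03-31
$ kalendar.roll n: 52
= 2162-05-22
$ kalendar.yearhop n: -7
= 2155-05-22
$ kalendar.roll n: -155
= 2154-12-18


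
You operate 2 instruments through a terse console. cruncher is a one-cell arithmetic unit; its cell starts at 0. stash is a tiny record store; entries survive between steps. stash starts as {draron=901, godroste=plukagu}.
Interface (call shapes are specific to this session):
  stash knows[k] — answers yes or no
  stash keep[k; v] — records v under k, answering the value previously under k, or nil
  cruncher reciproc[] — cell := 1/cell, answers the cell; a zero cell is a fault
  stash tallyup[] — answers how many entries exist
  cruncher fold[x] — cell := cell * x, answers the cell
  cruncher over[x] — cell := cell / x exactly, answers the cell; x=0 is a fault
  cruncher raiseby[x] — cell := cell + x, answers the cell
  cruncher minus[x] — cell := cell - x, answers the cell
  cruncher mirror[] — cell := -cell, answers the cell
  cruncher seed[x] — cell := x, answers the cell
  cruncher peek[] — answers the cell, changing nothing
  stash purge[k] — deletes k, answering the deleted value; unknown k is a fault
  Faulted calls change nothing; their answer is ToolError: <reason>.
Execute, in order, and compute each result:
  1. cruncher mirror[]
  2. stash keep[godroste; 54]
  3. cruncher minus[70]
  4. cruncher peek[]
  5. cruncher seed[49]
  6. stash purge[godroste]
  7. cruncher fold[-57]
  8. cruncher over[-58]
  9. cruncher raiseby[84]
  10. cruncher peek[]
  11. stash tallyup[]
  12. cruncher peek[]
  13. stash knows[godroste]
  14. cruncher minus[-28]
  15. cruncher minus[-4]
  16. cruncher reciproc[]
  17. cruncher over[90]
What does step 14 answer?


Answer: 9289/58

Derivation:
Using cruncher mirror: 0.
I use stash keep passing k→godroste, v→54: plukagu.
Then cruncher minus passing x→70, and get -70.
I try cruncher peek(), yielding -70.
Calling cruncher seed passing x→49, — result: 49.
I run stash purge passing k→godroste, → 54.
Calling cruncher fold passing x→-57: -2793.
I call cruncher over passing x→-58, and observe 2793/58.
Then cruncher raiseby passing x→84, which returns 7665/58.
Using cruncher peek(), and get 7665/58.
I run stash tallyup, — result: 1.
Then cruncher peek, giving 7665/58.
Next I call stash knows passing k→godroste, and observe no.
Using cruncher minus passing x→-28, — result: 9289/58.
Then cruncher minus passing x→-4, yielding 9521/58.
Next I call cruncher reciproc, giving 58/9521.
Then cruncher over passing x→90, — result: 29/428445.


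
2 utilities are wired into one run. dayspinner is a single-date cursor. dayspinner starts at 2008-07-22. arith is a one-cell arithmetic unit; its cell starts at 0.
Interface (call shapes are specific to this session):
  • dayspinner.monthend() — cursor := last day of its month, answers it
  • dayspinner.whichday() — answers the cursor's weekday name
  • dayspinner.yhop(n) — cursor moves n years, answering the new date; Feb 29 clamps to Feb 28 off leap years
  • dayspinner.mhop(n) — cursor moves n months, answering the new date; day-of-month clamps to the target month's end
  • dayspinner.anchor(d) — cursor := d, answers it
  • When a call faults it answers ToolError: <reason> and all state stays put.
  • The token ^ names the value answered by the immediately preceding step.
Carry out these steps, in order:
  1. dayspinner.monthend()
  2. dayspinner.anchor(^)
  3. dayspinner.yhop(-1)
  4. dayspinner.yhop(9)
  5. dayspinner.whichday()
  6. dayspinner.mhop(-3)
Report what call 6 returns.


Answer: 2016-04-30

Derivation:
==> dayspinner.monthend()
<== 2008-07-31
==> dayspinner.anchor(d: ^)
<== 2008-07-31
==> dayspinner.yhop(n: -1)
<== 2007-07-31
==> dayspinner.yhop(n: 9)
<== 2016-07-31
==> dayspinner.whichday()
<== Sunday
==> dayspinner.mhop(n: -3)
<== 2016-04-30
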